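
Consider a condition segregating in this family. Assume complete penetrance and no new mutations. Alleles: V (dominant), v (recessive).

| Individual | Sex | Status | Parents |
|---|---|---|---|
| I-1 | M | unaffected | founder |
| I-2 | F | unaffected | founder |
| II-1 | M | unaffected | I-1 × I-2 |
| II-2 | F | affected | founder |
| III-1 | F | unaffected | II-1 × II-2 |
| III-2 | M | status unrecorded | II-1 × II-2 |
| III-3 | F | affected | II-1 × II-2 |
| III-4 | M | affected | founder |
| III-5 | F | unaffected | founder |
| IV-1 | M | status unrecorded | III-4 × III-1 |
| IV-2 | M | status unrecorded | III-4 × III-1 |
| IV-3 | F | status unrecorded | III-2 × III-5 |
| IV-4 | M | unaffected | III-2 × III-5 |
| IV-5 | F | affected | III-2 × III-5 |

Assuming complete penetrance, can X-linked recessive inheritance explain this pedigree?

No

Under X-linked recessive, III-3 (affected, female) cannot arise from II-1 (unaffected) × II-2 (affected).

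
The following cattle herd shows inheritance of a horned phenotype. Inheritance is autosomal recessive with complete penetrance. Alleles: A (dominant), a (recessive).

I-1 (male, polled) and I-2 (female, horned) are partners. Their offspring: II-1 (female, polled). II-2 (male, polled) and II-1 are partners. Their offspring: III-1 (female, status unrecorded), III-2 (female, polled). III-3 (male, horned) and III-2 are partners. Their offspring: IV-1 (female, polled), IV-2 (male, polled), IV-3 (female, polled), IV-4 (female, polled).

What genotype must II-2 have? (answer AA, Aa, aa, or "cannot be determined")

cannot be determined

II-2's phenotype allows AA or Aa, and no parent or child forces a single allele at both positions; consistent genotype assignments exist with II-2 as AA or Aa.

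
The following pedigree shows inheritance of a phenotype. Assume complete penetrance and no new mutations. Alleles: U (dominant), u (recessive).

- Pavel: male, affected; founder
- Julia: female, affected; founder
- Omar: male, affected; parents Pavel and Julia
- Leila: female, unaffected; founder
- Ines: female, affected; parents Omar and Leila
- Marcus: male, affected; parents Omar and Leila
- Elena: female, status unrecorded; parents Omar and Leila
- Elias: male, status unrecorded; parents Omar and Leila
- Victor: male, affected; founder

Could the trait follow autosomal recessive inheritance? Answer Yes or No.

Yes

A consistent assignment under autosomal recessive exists: Pavel uu, Julia uu, Omar uu, Leila Uu, Ines uu, Marcus uu, Elena Uu, Elias Uu, Victor uu.
In this assignment every recorded phenotype matches its genotype and every non-founder's genotype is obtainable from its parents' genotypes, so the pedigree is consistent.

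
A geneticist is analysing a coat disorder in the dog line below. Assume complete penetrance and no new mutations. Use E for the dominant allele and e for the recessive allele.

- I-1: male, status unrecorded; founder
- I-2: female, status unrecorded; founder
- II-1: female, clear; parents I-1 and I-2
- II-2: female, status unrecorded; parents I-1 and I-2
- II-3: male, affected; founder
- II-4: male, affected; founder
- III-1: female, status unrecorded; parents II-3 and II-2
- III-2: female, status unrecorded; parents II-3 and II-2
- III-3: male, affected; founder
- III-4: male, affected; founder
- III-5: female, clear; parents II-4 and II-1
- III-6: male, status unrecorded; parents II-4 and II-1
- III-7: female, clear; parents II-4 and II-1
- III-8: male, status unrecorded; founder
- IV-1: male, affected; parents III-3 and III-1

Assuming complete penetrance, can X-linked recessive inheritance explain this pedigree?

A consistent assignment under X-linked recessive exists: I-1 X^E Y, I-2 X^E X^E, II-1 X^E X^E, II-2 X^E X^E, II-3 X^e Y, II-4 X^e Y, III-1 X^E X^e, III-2 X^E X^e, III-3 X^e Y, III-4 X^e Y, III-5 X^E X^e, III-6 X^E Y, III-7 X^E X^e, III-8 X^E Y, IV-1 X^e Y.
In this assignment every recorded phenotype matches its genotype and every non-founder's genotype is obtainable from its parents' genotypes, so the pedigree is consistent.

Yes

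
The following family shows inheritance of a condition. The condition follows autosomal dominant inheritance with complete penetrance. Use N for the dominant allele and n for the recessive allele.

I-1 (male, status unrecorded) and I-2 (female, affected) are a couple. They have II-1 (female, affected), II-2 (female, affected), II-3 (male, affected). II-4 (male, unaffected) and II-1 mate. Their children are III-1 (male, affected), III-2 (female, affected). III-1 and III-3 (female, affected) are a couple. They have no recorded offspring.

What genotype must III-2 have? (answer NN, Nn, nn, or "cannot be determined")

From phenotype alone, III-2 is NN or Nn.
III-2 is affected so carries N and received n from II-4 (nn), so III-2 is Nn.

Nn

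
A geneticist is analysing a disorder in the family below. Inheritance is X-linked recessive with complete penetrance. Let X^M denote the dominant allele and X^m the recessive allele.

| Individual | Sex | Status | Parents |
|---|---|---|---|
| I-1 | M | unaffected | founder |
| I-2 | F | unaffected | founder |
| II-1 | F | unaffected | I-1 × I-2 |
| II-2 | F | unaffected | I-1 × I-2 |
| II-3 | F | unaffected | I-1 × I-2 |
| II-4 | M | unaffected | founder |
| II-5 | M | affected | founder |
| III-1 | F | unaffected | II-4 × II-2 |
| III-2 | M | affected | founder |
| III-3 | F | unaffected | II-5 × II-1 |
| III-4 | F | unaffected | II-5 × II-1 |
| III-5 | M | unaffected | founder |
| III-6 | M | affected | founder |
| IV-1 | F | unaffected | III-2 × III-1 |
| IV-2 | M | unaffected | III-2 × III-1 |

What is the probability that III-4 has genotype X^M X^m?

1

III-4 is unaffected so carries M and received m from II-5 (X^m Y), so III-4 is X^M X^m, giving P(X^M X^m) = 1.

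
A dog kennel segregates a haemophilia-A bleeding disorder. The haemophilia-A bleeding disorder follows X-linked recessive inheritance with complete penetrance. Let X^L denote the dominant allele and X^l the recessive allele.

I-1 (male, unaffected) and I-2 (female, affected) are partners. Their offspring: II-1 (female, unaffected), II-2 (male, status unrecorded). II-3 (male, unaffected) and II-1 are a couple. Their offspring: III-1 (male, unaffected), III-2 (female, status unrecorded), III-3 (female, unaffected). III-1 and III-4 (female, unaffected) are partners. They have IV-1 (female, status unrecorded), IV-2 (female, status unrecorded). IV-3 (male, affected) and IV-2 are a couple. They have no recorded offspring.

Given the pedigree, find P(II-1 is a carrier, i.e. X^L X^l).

1

II-1 is unaffected so carries L and received l from I-2 (X^l X^l), so II-1 is X^L X^l, giving P(X^L X^l) = 1.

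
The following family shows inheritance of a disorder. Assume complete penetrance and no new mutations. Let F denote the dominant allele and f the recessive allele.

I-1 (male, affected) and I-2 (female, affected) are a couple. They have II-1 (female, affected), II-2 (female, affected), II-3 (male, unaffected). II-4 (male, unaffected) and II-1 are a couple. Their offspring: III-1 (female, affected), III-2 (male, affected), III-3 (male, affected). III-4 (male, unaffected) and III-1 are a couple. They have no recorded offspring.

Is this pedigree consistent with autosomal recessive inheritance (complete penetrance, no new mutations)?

No

Under autosomal recessive, II-3 (unaffected, male) cannot arise from I-1 (affected) × I-2 (affected).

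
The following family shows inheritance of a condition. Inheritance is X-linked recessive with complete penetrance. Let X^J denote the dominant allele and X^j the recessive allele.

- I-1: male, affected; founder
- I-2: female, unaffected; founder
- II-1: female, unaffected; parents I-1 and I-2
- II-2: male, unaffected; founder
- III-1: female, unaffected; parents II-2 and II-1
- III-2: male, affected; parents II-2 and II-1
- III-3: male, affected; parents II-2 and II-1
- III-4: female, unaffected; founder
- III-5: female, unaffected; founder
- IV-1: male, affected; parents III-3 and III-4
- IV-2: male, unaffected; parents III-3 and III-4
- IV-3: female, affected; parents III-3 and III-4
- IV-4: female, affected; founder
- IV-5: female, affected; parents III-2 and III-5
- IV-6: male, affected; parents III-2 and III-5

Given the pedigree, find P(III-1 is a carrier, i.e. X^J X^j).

II-2 is unaffected, so II-2 is X^J Y.
II-1 is unaffected so carries J and received j from I-1 (X^j Y), so II-1 is X^J X^j.
Their cross gives offspring ratios 1/2 X^J X^J : 1/2 X^J X^j. Conditioning on III-1 being unaffected, P(X^J X^j) = 1/2 / 1 = 1/2.

1/2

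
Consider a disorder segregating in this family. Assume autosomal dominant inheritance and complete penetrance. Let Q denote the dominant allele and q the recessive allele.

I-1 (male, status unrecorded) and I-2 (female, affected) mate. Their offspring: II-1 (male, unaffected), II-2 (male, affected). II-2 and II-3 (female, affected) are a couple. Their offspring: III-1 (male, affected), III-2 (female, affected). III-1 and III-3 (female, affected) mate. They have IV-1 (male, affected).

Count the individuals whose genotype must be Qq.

Obligate heterozygotes: I-2 is affected so carries Q and passed q to II-1 (qq), so I-2 is Qq.
Every other individual is either homozygous by phenotype or has at least one consistent homozygous assignment, so the count is 1.

1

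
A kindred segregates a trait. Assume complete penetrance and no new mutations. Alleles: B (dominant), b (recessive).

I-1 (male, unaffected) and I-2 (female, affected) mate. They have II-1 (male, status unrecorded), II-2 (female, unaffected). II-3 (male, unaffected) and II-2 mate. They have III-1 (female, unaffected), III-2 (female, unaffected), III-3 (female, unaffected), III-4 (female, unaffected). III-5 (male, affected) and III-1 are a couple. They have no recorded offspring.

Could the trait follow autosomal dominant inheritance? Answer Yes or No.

Yes

A consistent assignment under autosomal dominant exists: I-1 bb, I-2 Bb, II-1 Bb, II-2 bb, II-3 bb, III-1 bb, III-2 bb, III-3 bb, III-4 bb, III-5 BB.
In this assignment every recorded phenotype matches its genotype and every non-founder's genotype is obtainable from its parents' genotypes, so the pedigree is consistent.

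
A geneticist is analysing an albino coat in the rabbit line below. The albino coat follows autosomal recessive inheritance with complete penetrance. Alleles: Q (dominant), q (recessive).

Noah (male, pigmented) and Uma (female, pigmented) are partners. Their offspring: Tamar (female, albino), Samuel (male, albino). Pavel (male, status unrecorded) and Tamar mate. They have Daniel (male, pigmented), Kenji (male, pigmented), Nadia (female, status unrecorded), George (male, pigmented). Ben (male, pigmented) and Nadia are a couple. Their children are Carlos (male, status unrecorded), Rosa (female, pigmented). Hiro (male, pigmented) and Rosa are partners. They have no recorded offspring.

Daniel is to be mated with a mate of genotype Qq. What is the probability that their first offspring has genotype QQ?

Daniel is pigmented so carries Q and received q from Tamar (qq), so Daniel is Qq.
The cross gives 1/4 QQ : 1/2 Qq : 1/4 qq, so P(offspring has genotype QQ) = 1/4.

1/4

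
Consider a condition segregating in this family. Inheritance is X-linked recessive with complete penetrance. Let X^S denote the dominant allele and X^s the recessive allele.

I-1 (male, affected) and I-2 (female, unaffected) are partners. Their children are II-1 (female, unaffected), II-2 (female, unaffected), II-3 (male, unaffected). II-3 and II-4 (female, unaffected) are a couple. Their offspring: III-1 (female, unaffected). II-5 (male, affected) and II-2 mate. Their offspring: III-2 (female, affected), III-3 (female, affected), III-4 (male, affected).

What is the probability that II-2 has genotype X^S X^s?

1

II-2 is unaffected so carries S and received s from I-1 (X^s Y), so II-2 is X^S X^s, giving P(X^S X^s) = 1.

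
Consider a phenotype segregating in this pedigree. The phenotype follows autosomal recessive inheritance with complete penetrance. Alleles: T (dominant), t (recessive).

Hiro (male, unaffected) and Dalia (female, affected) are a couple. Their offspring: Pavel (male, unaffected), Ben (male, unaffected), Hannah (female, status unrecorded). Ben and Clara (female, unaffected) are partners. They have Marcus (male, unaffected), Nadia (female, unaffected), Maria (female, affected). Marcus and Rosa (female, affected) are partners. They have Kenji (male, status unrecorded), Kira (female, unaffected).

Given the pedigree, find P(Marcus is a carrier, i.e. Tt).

1/2

Ben is unaffected so carries T and received t from Dalia (tt), so Ben is Tt.
Clara is unaffected so carries T and passed t to Maria (tt), so Clara is Tt.
Their cross gives offspring ratios 1/4 TT : 1/2 Tt : 1/4 tt. Conditioning on Marcus being unaffected, P(Tt) = 1/2 / 3/4 = 2/3 before taking Marcus's own offspring into account.
Rosa is affected, so Rosa is tt.
Now use Marcus's offspring. Probability of each recorded status — unaffected daughter Kira: 1/2 if Marcus is Tt, 1 if TT. (Kenji: equally likely either way, so uninformative.)
Bayes: P(Tt) = 2/3·1/2 / (2/3·1/2 + 1/3·1) = 1/2.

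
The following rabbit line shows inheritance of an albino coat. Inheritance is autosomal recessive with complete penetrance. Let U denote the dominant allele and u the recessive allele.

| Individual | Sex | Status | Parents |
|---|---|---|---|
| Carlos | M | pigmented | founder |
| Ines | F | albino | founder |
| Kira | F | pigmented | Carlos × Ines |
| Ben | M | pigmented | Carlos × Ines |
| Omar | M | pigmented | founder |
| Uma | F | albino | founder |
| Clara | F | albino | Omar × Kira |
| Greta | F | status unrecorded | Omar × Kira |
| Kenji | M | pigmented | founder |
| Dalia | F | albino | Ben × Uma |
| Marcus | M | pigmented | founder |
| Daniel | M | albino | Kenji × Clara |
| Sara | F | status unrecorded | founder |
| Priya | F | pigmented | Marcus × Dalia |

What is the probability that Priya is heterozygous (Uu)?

1

Priya is pigmented so carries U and received u from Dalia (uu), so Priya is Uu, giving P(Uu) = 1.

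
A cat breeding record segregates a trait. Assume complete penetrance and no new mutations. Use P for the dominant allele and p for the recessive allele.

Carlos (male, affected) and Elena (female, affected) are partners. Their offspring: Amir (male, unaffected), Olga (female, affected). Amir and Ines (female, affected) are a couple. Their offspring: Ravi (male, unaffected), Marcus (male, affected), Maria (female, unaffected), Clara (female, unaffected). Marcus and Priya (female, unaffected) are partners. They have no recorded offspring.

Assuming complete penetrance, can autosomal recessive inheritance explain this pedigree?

No

Under autosomal recessive, Amir (unaffected, male) cannot arise from Carlos (affected) × Elena (affected).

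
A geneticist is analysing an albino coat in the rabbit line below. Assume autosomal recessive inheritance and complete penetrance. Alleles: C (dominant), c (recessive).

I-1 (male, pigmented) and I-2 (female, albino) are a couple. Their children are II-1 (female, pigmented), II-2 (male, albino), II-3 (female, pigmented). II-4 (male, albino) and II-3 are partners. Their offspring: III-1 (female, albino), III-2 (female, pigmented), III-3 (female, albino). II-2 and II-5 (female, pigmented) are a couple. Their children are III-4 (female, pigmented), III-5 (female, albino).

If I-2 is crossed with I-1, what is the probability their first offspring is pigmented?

1/2

I-2 is albino, so I-2 is cc.
I-1 is pigmented so carries C and passed c to II-2 (cc), so I-1 is Cc.
The cross gives 1/2 Cc : 1/2 cc, so P(offspring is pigmented) = 1/2.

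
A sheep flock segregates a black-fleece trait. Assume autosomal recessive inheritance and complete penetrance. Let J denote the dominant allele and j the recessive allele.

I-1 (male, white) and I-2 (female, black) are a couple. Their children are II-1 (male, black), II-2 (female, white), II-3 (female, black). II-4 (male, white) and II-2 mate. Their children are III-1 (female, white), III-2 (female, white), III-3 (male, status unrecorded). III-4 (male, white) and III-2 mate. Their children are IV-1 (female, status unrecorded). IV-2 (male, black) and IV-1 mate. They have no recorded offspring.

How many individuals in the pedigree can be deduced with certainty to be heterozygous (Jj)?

Obligate heterozygotes: I-1 is white so carries J and passed j to II-1 (jj), so I-1 is Jj; II-2 is white so carries J and received j from I-2 (jj), so II-2 is Jj.
Every other individual is either homozygous by phenotype or has at least one consistent homozygous assignment, so the count is 2.

2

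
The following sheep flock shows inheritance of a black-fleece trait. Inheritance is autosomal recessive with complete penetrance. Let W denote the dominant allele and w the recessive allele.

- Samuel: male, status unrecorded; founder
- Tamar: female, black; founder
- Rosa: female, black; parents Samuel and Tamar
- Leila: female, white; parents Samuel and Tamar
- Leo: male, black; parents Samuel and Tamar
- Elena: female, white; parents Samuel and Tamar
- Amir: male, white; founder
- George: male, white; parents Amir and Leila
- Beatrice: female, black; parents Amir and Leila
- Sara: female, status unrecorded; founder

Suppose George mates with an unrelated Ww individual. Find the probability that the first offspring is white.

5/6

Amir is white so carries W and passed w to Beatrice (ww), so Amir is Ww.
Leila is white so carries W and received w from Tamar (ww), so Leila is Ww.
George is a white offspring of Amir (Ww) × Leila (Ww), whose cross gives 1/4 WW : 1/2 Ww : 1/4 ww; conditioning on being white, George is WW with probability 1/3, Ww with probability 2/3.
Summing over parental genotype combinations, P(offspring is white) = 1/3·1 + 2/3·3/4 = 5/6.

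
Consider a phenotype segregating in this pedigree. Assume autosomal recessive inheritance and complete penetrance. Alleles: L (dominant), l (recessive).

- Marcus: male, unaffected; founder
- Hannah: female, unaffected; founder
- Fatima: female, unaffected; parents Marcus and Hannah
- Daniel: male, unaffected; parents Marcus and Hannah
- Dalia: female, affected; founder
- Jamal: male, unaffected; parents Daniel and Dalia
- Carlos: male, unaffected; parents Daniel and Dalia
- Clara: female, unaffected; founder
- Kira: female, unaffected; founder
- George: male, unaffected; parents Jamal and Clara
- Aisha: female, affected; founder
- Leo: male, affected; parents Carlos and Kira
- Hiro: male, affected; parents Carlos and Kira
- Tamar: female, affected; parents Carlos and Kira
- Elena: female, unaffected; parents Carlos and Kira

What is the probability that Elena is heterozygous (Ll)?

Carlos is unaffected so carries L and received l from Dalia (ll), so Carlos is Ll.
Kira is unaffected so carries L and passed l to Leo (ll), so Kira is Ll.
Their cross gives offspring ratios 1/4 LL : 1/2 Ll : 1/4 ll. Conditioning on Elena being unaffected, P(Ll) = 1/2 / 3/4 = 2/3.

2/3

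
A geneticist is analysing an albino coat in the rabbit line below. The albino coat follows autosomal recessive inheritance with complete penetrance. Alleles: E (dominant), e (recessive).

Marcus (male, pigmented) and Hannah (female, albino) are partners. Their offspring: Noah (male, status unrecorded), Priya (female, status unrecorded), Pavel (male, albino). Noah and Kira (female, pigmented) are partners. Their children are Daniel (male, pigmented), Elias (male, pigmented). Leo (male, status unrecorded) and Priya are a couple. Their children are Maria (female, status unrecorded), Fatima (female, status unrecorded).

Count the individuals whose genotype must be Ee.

1

Obligate heterozygotes: Marcus is pigmented so carries E and passed e to Pavel (ee), so Marcus is Ee.
Every other individual is either homozygous by phenotype or has at least one consistent homozygous assignment, so the count is 1.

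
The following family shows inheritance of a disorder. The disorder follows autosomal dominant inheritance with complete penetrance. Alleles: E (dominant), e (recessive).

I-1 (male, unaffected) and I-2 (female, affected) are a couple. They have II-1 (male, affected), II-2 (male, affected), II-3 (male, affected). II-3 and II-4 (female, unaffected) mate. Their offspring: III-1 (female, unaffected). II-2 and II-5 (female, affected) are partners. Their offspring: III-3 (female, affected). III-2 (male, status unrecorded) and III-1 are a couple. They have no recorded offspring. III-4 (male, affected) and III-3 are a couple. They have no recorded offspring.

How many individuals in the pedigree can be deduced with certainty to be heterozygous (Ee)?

3

Obligate heterozygotes: II-1 is affected so carries E and received e from I-1 (ee), so II-1 is Ee; II-2 is affected so carries E and received e from I-1 (ee), so II-2 is Ee; II-3 is affected so carries E and received e from I-1 (ee), so II-3 is Ee.
Every other individual is either homozygous by phenotype or has at least one consistent homozygous assignment, so the count is 3.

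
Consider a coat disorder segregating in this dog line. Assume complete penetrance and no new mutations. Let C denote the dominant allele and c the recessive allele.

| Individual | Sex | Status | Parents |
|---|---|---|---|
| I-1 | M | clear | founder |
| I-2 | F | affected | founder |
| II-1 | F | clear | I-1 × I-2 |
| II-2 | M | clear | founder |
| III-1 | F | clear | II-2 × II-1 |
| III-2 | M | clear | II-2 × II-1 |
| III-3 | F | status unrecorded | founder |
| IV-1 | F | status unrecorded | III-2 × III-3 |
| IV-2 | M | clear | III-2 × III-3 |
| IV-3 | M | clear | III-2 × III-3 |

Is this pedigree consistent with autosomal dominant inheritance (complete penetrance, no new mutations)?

Yes

A consistent assignment under autosomal dominant exists: I-1 cc, I-2 Cc, II-1 cc, II-2 cc, III-1 cc, III-2 cc, III-3 Cc, IV-1 Cc, IV-2 cc, IV-3 cc.
In this assignment every recorded phenotype matches its genotype and every non-founder's genotype is obtainable from its parents' genotypes, so the pedigree is consistent.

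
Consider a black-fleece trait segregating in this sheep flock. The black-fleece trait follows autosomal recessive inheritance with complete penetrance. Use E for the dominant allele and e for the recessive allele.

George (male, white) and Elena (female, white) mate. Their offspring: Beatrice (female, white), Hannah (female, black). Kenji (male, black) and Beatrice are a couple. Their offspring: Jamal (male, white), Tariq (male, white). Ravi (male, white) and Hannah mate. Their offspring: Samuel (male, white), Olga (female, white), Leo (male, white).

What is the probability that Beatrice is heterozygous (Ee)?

George is white so carries E and passed e to Hannah (ee), so George is Ee.
Elena is white so carries E and passed e to Hannah (ee), so Elena is Ee.
Their cross gives offspring ratios 1/4 EE : 1/2 Ee : 1/4 ee. Conditioning on Beatrice being white, P(Ee) = 1/2 / 3/4 = 2/3 before taking Beatrice's own offspring into account.
Kenji is black, so Kenji is ee.
Now use Beatrice's offspring. Probability of each recorded status — white son Jamal: 1/2 if Beatrice is Ee, 1 if EE; white son Tariq: 1/2 if Beatrice is Ee, 1 if EE.
Bayes: P(Ee) = 2/3·1/4 / (2/3·1/4 + 1/3·1) = 1/3.

1/3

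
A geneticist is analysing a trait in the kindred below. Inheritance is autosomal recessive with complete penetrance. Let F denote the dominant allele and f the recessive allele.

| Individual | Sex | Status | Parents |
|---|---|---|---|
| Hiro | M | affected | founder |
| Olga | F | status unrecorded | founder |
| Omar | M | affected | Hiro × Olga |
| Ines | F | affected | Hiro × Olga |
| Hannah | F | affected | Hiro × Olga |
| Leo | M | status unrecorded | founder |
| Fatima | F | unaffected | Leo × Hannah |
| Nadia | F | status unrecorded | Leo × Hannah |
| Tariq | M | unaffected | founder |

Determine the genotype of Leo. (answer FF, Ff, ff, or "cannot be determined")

cannot be determined

Leo's phenotype is unrecorded, and no parent or child forces a single allele at both positions; consistent genotype assignments exist with Leo as FF or Ff.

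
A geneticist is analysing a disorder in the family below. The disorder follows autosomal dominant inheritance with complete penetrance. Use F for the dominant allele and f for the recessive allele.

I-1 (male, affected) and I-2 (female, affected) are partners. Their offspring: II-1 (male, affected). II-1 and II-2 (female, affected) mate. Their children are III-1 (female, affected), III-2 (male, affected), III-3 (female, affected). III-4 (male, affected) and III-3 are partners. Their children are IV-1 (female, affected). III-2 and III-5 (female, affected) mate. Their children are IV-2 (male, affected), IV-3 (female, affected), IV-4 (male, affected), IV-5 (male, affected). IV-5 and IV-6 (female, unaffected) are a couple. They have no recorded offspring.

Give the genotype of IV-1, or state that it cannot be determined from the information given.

cannot be determined

IV-1's phenotype allows FF or Ff, and no parent or child forces a single allele at both positions; consistent genotype assignments exist with IV-1 as FF or Ff.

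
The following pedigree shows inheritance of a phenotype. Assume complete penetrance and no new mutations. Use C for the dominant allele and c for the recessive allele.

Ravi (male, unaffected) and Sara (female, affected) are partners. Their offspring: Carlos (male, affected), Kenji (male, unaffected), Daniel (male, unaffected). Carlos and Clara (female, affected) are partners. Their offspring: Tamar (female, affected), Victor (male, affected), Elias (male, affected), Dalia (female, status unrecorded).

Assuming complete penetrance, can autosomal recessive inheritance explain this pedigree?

A consistent assignment under autosomal recessive exists: Ravi Cc, Sara cc, Carlos cc, Kenji Cc, Daniel Cc, Clara cc, Tamar cc, Victor cc, Elias cc, Dalia cc.
In this assignment every recorded phenotype matches its genotype and every non-founder's genotype is obtainable from its parents' genotypes, so the pedigree is consistent.

Yes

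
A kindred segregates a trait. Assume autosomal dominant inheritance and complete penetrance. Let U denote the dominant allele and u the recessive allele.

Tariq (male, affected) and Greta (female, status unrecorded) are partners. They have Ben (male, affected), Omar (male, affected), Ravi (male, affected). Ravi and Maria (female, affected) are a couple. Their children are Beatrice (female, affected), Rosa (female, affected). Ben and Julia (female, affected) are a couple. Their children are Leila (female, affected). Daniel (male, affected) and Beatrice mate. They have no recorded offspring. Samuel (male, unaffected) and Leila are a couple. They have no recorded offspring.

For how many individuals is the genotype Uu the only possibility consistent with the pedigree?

No individual's genotype is forced to Uu by the pedigree, so the count is 0.

0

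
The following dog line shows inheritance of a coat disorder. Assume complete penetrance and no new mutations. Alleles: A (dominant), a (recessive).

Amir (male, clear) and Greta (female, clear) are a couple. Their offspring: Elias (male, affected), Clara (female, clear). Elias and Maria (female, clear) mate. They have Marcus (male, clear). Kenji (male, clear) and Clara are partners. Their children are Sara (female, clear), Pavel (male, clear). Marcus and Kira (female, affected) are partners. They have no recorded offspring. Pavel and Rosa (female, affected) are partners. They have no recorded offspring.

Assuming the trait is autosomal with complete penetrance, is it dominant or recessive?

Amir and Greta are both clear yet have an affected child Elias. Under dominance, an affected child requires at least one affected parent, so the trait cannot be dominant.

recessive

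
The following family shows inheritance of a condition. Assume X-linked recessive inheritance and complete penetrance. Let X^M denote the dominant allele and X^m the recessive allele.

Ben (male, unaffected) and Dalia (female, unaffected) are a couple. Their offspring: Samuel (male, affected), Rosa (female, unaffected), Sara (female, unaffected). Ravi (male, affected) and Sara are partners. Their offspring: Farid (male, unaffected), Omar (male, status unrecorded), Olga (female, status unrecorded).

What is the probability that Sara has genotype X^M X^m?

Ben is unaffected, so Ben is X^M Y.
Dalia is unaffected so carries M and passed m to Samuel (X^m Y), so Dalia is X^M X^m.
Their cross gives offspring ratios 1/2 X^M X^M : 1/2 X^M X^m. Conditioning on Sara being unaffected, P(X^M X^m) = 1/2 / 1 = 1/2 before taking Sara's own offspring into account.
Ravi is affected, so Ravi is X^m Y.
Now use Sara's offspring. Probability of each recorded status — unaffected son Farid: 1/2 if Sara is X^M X^m, 1 if X^M X^M. (Omar, Olga: equally likely either way, so uninformative.)
Bayes: P(X^M X^m) = 1/2·1/2 / (1/2·1/2 + 1/2·1) = 1/3.

1/3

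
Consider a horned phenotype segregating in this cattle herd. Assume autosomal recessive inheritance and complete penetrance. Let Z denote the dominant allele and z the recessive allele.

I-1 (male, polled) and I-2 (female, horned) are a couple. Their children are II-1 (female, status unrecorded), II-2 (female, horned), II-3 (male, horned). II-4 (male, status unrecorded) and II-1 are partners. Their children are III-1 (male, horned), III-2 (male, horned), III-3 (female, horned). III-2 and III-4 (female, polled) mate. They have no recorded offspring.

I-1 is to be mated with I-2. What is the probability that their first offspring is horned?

1/2

I-1 is polled so carries Z and passed z to II-2 (zz), so I-1 is Zz.
I-2 is horned, so I-2 is zz.
The cross gives 1/2 Zz : 1/2 zz, so P(offspring is horned) = 1/2.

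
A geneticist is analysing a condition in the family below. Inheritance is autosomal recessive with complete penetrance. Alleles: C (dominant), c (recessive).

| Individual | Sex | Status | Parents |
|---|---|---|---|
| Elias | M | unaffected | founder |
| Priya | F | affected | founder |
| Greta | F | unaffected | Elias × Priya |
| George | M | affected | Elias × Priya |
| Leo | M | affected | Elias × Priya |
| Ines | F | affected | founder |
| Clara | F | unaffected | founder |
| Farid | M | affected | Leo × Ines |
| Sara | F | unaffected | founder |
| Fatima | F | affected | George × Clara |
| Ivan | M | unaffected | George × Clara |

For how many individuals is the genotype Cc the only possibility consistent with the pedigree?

Obligate heterozygotes: Elias is unaffected so carries C and passed c to George (cc), so Elias is Cc; Greta is unaffected so carries C and received c from Priya (cc), so Greta is Cc; Clara is unaffected so carries C and passed c to Fatima (cc), so Clara is Cc; Ivan is unaffected so carries C and received c from George (cc), so Ivan is Cc.
Every other individual is either homozygous by phenotype or has at least one consistent homozygous assignment, so the count is 4.

4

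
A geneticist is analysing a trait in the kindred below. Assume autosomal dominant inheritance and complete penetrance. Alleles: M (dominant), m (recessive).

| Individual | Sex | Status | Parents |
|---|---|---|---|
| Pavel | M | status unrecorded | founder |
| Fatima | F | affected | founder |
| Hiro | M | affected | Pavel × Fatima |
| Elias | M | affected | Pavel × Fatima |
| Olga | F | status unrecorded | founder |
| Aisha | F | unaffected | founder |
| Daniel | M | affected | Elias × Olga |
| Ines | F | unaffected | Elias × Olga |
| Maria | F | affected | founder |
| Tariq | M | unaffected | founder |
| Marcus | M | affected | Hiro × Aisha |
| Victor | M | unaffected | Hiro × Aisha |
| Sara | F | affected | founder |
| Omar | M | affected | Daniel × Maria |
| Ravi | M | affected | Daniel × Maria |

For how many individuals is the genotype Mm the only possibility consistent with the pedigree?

3

Obligate heterozygotes: Hiro is affected so carries M and passed m to Victor (mm), so Hiro is Mm; Elias is affected so carries M and passed m to Ines (mm), so Elias is Mm; Marcus is affected so carries M and received m from Aisha (mm), so Marcus is Mm.
Every other individual is either homozygous by phenotype or has at least one consistent homozygous assignment, so the count is 3.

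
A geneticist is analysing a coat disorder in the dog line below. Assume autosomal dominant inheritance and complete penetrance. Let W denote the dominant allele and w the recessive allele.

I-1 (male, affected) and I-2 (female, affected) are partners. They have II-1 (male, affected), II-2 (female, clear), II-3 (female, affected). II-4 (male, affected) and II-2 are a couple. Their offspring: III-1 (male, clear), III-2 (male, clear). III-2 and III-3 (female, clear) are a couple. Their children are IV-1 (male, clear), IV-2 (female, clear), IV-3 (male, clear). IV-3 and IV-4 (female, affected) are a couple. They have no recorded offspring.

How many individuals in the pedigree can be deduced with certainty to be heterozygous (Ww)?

3

Obligate heterozygotes: I-1 is affected so carries W and passed w to II-2 (ww), so I-1 is Ww; I-2 is affected so carries W and passed w to II-2 (ww), so I-2 is Ww; II-4 is affected so carries W and passed w to III-1 (ww), so II-4 is Ww.
Every other individual is either homozygous by phenotype or has at least one consistent homozygous assignment, so the count is 3.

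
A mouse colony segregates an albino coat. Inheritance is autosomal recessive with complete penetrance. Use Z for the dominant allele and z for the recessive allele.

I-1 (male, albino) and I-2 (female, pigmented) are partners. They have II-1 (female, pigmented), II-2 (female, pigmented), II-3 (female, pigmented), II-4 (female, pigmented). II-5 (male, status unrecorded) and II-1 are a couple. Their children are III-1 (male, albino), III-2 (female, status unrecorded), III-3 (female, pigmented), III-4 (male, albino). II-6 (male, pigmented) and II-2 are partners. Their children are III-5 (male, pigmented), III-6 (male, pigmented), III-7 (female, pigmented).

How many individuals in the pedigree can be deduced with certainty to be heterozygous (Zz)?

Obligate heterozygotes: II-1 is pigmented so carries Z and received z from I-1 (zz), so II-1 is Zz; II-2 is pigmented so carries Z and received z from I-1 (zz), so II-2 is Zz; II-3 is pigmented so carries Z and received z from I-1 (zz), so II-3 is Zz; II-4 is pigmented so carries Z and received z from I-1 (zz), so II-4 is Zz.
Every other individual is either homozygous by phenotype or has at least one consistent homozygous assignment, so the count is 4.

4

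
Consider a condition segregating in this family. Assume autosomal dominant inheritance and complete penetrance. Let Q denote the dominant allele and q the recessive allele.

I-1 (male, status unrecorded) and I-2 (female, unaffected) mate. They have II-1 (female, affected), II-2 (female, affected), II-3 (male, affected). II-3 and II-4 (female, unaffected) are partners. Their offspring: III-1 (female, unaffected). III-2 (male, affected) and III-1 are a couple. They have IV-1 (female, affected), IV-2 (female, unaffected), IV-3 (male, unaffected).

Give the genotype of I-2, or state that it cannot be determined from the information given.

I-2 is unaffected, so I-2 is qq.

qq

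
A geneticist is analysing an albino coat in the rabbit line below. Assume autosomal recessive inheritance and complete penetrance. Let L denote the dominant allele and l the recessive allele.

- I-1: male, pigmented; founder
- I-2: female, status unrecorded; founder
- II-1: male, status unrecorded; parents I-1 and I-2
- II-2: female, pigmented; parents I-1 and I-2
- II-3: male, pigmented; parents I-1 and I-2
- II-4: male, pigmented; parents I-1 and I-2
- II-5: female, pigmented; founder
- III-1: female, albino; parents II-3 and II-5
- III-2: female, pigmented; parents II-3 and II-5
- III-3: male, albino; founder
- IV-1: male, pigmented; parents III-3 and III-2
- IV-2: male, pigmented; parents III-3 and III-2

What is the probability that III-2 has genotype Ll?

1/3

II-3 is pigmented so carries L and passed l to III-1 (ll), so II-3 is Ll.
II-5 is pigmented so carries L and passed l to III-1 (ll), so II-5 is Ll.
Their cross gives offspring ratios 1/4 LL : 1/2 Ll : 1/4 ll. Conditioning on III-2 being pigmented, P(Ll) = 1/2 / 3/4 = 2/3 before taking III-2's own offspring into account.
III-3 is albino, so III-3 is ll.
Now use III-2's offspring. Probability of each recorded status — pigmented son IV-1: 1/2 if III-2 is Ll, 1 if LL; pigmented son IV-2: 1/2 if III-2 is Ll, 1 if LL.
Bayes: P(Ll) = 2/3·1/4 / (2/3·1/4 + 1/3·1) = 1/3.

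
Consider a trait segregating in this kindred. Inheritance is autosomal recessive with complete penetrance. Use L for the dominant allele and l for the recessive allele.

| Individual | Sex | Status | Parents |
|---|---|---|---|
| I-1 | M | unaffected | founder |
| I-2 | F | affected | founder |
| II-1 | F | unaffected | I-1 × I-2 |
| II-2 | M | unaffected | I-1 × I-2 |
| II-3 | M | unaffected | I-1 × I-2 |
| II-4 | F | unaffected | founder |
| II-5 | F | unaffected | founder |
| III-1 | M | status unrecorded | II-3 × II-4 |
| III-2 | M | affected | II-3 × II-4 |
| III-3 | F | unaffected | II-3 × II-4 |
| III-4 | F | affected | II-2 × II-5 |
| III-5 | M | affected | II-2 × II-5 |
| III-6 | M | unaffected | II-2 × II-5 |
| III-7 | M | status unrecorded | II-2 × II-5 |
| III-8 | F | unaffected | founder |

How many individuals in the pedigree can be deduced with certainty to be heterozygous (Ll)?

5

Obligate heterozygotes: II-1 is unaffected so carries L and received l from I-2 (ll), so II-1 is Ll; II-2 is unaffected so carries L and received l from I-2 (ll), so II-2 is Ll; II-3 is unaffected so carries L and received l from I-2 (ll), so II-3 is Ll; II-4 is unaffected so carries L and passed l to III-2 (ll), so II-4 is Ll; II-5 is unaffected so carries L and passed l to III-4 (ll), so II-5 is Ll.
Every other individual is either homozygous by phenotype or has at least one consistent homozygous assignment, so the count is 5.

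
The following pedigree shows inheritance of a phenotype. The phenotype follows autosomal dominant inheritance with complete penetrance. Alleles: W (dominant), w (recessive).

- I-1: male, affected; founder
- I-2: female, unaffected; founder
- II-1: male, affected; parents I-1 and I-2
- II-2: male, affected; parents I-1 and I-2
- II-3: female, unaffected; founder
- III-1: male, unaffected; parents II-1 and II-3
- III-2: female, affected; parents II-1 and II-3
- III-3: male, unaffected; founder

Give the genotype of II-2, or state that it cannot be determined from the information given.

From phenotype alone, II-2 is WW or Ww.
II-2 is affected so carries W and received w from I-2 (ww), so II-2 is Ww.

Ww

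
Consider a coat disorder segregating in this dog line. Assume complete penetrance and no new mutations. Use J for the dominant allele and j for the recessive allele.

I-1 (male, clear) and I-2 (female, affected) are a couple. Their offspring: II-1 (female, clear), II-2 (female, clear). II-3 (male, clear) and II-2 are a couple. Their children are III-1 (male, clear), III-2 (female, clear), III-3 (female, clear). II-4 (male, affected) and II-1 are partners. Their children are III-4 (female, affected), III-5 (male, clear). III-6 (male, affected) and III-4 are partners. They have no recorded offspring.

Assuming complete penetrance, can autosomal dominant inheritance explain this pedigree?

A consistent assignment under autosomal dominant exists: I-1 jj, I-2 Jj, II-1 jj, II-2 jj, II-3 jj, II-4 Jj, III-1 jj, III-2 jj, III-3 jj, III-4 Jj, III-5 jj, III-6 JJ.
In this assignment every recorded phenotype matches its genotype and every non-founder's genotype is obtainable from its parents' genotypes, so the pedigree is consistent.

Yes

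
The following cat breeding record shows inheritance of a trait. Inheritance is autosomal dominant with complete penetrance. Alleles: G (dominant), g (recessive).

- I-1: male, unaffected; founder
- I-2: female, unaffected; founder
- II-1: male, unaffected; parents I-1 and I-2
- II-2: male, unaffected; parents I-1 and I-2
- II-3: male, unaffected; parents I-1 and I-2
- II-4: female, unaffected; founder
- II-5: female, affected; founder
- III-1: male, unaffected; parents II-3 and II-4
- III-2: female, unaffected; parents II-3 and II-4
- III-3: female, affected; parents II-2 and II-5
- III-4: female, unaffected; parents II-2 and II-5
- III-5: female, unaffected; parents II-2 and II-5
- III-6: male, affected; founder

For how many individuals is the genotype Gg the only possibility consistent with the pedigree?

2

Obligate heterozygotes: II-5 is affected so carries G and passed g to III-4 (gg), so II-5 is Gg; III-3 is affected so carries G and received g from II-2 (gg), so III-3 is Gg.
Every other individual is either homozygous by phenotype or has at least one consistent homozygous assignment, so the count is 2.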